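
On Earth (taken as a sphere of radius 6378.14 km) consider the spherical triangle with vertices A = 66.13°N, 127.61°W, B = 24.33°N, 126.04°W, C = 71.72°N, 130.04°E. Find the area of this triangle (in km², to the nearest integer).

5390378 km²

Side lengths (central angles): a = 1.2425, b = 0.5714, c = 0.7298 rad; semiperimeter s = 1.2718.
By l'Huilier's theorem, tan(E/4) = √[tan(s/2) tan((s−a)/2) tan((s−b)/2) tan((s−c)/2)], giving spherical excess E = 0.1325 rad.
Area = E·R² = 0.1325 × (6378.14)² ≈ 5390378 km².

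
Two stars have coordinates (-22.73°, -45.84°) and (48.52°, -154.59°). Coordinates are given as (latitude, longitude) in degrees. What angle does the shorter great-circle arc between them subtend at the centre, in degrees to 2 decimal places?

119.07°

Let φ₁ = -0.3967 rad, φ₂ = 0.8468 rad, and Δλ = -1.8980 rad.
cos c = sin φ₁ sin φ₂ + cos φ₁ cos φ₂ cos Δλ = (-0.3864)(0.7492) + (0.9223)(0.6624)(-0.3214) = -0.48585,
so c = arccos(-0.48585) = 2.07813 rad.
So the angular separation is 119.07°.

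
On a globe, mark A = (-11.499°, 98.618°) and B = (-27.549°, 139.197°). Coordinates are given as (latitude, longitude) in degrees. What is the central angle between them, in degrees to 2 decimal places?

In radians: φ₁ = -0.2007, φ₂ = -0.4808, Δλ = 40.579° = 0.7082 rad.
Haversine: a = sin²(Δφ/2) + cos φ₁ cos φ₂ sin²(Δλ/2) = 0.0195 + (0.9799)(0.8866)(0.1202) = 0.12396.
Central angle c = 2·arcsin(√a) = 0.71959 rad.
So the angular separation is 41.23°.

41.23°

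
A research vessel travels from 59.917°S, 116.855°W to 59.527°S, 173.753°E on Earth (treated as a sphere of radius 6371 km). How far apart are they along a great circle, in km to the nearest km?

3709 km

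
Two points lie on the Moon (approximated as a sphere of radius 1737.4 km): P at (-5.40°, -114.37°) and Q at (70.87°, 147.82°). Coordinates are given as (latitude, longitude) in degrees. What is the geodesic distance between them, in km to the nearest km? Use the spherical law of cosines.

With latitudes φ₁ = -5.400°, φ₂ = 70.870° and longitude difference Δλ = -97.810°:
cos c = sin φ₁ sin φ₂ + cos φ₁ cos φ₂ cos Δλ = (-0.0941)(0.9448) + (0.9956)(0.3277)(-0.1359) = -0.13325,
so c = arccos(-0.13325) = 1.70444 rad.
Distance = R·c = 1737.4 × 1.7044 ≈ 2961 km.

2961 km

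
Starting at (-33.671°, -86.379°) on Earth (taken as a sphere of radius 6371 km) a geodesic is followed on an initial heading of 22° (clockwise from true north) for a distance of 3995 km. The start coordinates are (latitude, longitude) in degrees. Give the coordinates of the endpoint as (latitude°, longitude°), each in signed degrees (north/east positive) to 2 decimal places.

Angular distance δ = d/R = 3995/6371 = 0.62706 rad; initial bearing θ = 0.3840 rad.
sin φ₂ = sin φ₁ cos δ + cos φ₁ sin δ cos θ = (-0.5544)(0.8098) + (0.8322)(0.5868)(0.9272) = 0.0038, so φ₂ = 0.22°.
Δλ = atan2(sin θ sin δ cos φ₁, cos δ − sin φ₁ sin φ₂) = atan2(0.1829, 0.8119) = 12.698°.
λ₂ = -86.379° + 12.698° = -73.68°.

0.22°, -73.68°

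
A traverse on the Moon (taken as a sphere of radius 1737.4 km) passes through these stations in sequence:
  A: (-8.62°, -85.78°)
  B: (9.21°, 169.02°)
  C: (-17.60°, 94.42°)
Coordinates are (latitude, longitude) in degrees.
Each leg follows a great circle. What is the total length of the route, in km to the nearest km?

Leg A→B: central angle 1.8545 rad, distance 3221.9 km.
Leg B→C: central angle 1.3679 rad, distance 2376.7 km.
Total: 3221.9 + 2376.7 ≈ 5599 km.

5599 km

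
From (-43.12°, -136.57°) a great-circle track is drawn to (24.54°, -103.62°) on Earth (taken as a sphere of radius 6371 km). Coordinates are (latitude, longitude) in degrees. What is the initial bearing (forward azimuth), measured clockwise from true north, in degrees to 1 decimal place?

31.0°

Δλ = 32.950° = 0.5751 rad.
y = sin Δλ · cos φ₂ = (0.5439)(0.9097) = 0.4948
x = cos φ₁ sin φ₂ − sin φ₁ cos φ₂ cos Δλ = (0.7299)(0.4153) − (-0.6835)(0.9097)(0.8391) = 0.8249
θ = atan2(y, x) = 30.95°, so the bearing is 31.0°.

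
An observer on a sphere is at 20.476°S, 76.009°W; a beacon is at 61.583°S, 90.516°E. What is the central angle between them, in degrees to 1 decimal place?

Let φ₁ = -0.3574 rad, φ₂ = -1.0748 rad, and Δλ = 2.9064 rad.
Haversine: a = sin²(Δφ/2) + cos φ₁ cos φ₂ sin²(Δλ/2) = 0.1233 + (0.9368)(0.4759)(0.9862) = 0.56294.
Central angle c = 2·arcsin(√a) = 1.69701 rad.
So the angular separation is 97.2°.

97.2°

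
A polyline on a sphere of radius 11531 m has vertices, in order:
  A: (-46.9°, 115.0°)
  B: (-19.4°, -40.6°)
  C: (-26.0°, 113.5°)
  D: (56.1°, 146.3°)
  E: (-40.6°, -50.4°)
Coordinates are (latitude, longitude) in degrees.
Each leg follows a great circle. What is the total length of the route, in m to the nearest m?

97807 m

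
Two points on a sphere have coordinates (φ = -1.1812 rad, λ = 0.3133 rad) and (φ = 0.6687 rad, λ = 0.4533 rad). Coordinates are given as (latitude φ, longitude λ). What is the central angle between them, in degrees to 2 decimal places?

106.17°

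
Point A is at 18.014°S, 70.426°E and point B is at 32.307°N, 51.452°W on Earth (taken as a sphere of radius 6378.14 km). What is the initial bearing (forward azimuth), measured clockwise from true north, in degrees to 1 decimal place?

Δλ = -121.878° = -2.1272 rad.
y = sin Δλ · cos φ₂ = (-0.8492)(0.8452) = -0.7177
x = cos φ₁ sin φ₂ − sin φ₁ cos φ₂ cos Δλ = (0.9510)(0.5345) − (-0.3092)(0.8452)(-0.5281) = 0.3702
θ = atan2(y, x) = -62.71°; adding 360° gives 297.3°.

297.3°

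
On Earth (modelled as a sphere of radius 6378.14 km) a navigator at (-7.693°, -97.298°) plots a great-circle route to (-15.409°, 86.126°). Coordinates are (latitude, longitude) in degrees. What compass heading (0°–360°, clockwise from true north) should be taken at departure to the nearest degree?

188°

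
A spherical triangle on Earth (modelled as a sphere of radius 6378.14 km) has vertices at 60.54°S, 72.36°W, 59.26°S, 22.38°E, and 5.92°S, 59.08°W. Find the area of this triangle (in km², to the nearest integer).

16600276 km²

Side lengths (central angles): a = 1.4059, b = 0.9693, c = 0.7560 rad; semiperimeter s = 1.5656.
By l'Huilier's theorem, tan(E/4) = √[tan(s/2) tan((s−a)/2) tan((s−b)/2) tan((s−c)/2)], giving spherical excess E = 0.4081 rad.
Area = E·R² = 0.4081 × (6378.14)² ≈ 16600276 km².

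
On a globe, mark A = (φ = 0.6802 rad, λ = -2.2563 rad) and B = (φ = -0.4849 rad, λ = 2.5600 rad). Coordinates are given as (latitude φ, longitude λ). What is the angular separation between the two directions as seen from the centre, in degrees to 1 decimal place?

Let φ₁ = 0.6802 rad, φ₂ = -0.4849 rad, and Δλ = -1.4669 rad.
Haversine: a = sin²(Δφ/2) + cos φ₁ cos φ₂ sin²(Δλ/2) = 0.3027 + (0.7774)(0.8847)(0.4481) = 0.61091.
Central angle c = 2·arcsin(√a) = 1.79448 rad.
So the angular separation is 102.8°.

102.8°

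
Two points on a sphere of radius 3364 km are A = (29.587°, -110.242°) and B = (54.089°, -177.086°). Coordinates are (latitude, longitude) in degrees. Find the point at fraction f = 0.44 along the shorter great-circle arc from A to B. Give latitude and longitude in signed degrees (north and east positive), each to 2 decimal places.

45.06°, -132.49°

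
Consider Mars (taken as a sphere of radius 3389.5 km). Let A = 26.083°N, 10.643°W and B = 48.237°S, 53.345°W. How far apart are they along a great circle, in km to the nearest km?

4945 km

With latitudes φ₁ = 26.083°, φ₂ = -48.237° and longitude difference Δλ = -42.702°:
Haversine: a = sin²(Δφ/2) + cos φ₁ cos φ₂ sin²(Δλ/2) = 0.3649 + (0.8982)(0.6661)(0.1326) = 0.44416.
Central angle c = 2·arcsin(√a) = 1.45889 rad.
Distance = R·c = 3389.5 × 1.4589 ≈ 4945 km.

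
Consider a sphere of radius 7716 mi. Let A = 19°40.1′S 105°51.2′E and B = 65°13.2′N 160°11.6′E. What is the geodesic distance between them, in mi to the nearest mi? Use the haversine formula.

12703 mi

With latitudes φ₁ = -19.668°, φ₂ = 65.220° and longitude difference Δλ = 54.340°:
Haversine: a = sin²(Δφ/2) + cos φ₁ cos φ₂ sin²(Δλ/2) = 0.4555 + (0.9417)(0.4191)(0.2085) = 0.53775.
Central angle c = 2·arcsin(√a) = 1.64636 rad.
Distance = R·c = 7716 × 1.6464 ≈ 12703 mi.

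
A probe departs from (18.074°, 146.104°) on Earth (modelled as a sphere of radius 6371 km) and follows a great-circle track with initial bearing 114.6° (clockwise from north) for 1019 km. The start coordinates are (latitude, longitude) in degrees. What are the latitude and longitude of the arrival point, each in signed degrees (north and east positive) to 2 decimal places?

Angular distance δ = d/R = 1019/6371 = 0.15994 rad; initial bearing θ = 2.0001 rad.
sin φ₂ = sin φ₁ cos δ + cos φ₁ sin δ cos θ = (0.3102)(0.9872) + (0.9507)(0.1593)(-0.4163) = 0.2433, so φ₂ = 14.08°.
Δλ = atan2(sin θ sin δ cos φ₁, cos δ − sin φ₁ sin φ₂) = atan2(0.1377, 0.9118) = 8.586°.
λ₂ = 146.104° + 8.586° = 154.69°.

14.08°, 154.69°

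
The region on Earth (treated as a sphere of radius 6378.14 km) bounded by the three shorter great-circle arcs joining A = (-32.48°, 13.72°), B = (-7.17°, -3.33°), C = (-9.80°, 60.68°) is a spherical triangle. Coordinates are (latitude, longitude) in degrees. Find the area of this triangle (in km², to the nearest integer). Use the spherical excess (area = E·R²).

Side lengths (central angles): a = 1.1044, b = 0.8516, c = 0.5212 rad; semiperimeter s = 1.2386.
By l'Huilier's theorem, tan(E/4) = √[tan(s/2) tan((s−a)/2) tan((s−b)/2) tan((s−c)/2)], giving spherical excess E = 0.2370 rad.
Area = E·R² = 0.2370 × (6378.14)² ≈ 9642859 km².

9642859 km²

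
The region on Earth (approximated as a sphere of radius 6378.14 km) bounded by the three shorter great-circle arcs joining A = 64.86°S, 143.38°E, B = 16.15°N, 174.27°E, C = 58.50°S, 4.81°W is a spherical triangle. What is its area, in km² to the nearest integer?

11893524 km²

Side lengths (central angles): a = 2.4023, b = 0.9481, c = 1.4723 rad; semiperimeter s = 2.4113.
By l'Huilier's theorem, tan(E/4) = √[tan(s/2) tan((s−a)/2) tan((s−b)/2) tan((s−c)/2)], giving spherical excess E = 0.2924 rad.
Area = E·R² = 0.2924 × (6378.14)² ≈ 11893524 km².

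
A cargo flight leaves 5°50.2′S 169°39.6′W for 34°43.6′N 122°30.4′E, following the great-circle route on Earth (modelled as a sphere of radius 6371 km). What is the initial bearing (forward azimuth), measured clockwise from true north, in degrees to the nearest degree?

With φ₁ = -0.1019, φ₂ = 0.6061, Δλ = -1.1839 rad, the forward-azimuth formula gives
θ = atan2( sin Δλ cos φ₂ , cos φ₁ sin φ₂ − sin φ₁ cos φ₂ cos Δλ ) = atan2(-0.7611, 0.5982) = -51.83°.
Adding 360° brings this into [0°, 360°): 308°.

308°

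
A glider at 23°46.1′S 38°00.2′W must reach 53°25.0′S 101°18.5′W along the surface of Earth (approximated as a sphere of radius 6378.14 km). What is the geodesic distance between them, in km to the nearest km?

6161 km

Let φ₁ = -0.4148 rad, φ₂ = -0.9323 rad, and Δλ = -1.1049 rad.
Haversine: a = sin²(Δφ/2) + cos φ₁ cos φ₂ sin²(Δλ/2) = 0.0655 + (0.9152)(0.5960)(0.2754) = 0.21566.
Central angle c = 2·arcsin(√a) = 0.96591 rad.
Distance = R·c = 6378.14 × 0.9659 ≈ 6161 km.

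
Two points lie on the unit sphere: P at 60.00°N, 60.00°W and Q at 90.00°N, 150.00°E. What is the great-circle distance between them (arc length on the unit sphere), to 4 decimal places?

0.5236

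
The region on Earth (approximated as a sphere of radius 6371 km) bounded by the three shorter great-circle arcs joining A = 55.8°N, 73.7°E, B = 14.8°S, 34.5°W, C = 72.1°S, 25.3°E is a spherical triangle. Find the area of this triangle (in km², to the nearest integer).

89503954 km²

Side lengths (central angles): a = 1.1674, b = 2.3082, c = 1.9617 rad; semiperimeter s = 2.7186.
By l'Huilier's theorem, tan(E/4) = √[tan(s/2) tan((s−a)/2) tan((s−b)/2) tan((s−c)/2)], giving spherical excess E = 2.2051 rad.
Area = E·R² = 2.2051 × (6371)² ≈ 89503954 km².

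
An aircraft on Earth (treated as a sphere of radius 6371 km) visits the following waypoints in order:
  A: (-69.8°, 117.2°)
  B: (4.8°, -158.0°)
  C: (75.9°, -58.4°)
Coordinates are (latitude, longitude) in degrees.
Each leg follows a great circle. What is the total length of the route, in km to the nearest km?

20058 km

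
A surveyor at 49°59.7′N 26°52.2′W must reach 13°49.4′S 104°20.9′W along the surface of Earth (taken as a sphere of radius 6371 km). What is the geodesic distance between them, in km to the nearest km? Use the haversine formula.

Let φ₁ = 0.8726 rad, φ₂ = -0.2413 rad, and Δλ = -1.3523 rad.
Haversine: a = sin²(Δφ/2) + cos φ₁ cos φ₂ sin²(Δλ/2) = 0.2794 + (0.6429)(0.9710)(0.3916) = 0.52384.
Central angle c = 2·arcsin(√a) = 1.61849 rad.
Distance = R·c = 6371 × 1.6185 ≈ 10311 km.

10311 km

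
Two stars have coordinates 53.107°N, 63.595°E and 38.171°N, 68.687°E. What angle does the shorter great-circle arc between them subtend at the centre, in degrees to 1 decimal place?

15.3°

With latitudes φ₁ = 53.107°, φ₂ = 38.171° and longitude difference Δλ = 5.092°:
cos c = sin φ₁ sin φ₂ + cos φ₁ cos φ₂ cos Δλ = (0.7998)(0.6180) + (0.6003)(0.7862)(0.9961) = 0.96435,
so c = arccos(0.96435) = 0.26781 rad.
So the angular separation is 15.3°.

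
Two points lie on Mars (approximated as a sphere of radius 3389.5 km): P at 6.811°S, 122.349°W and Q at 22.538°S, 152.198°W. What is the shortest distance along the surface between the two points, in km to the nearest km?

Let φ₁ = -0.1189 rad, φ₂ = -0.3934 rad, and Δλ = -0.5210 rad.
cos c = sin φ₁ sin φ₂ + cos φ₁ cos φ₂ cos Δλ = (-0.1186)(-0.3833) + (0.9929)(0.9236)(0.8673) = 0.84090,
so c = arccos(0.84090) = 0.57185 rad.
Distance = R·c = 3389.5 × 0.5719 ≈ 1938 km.

1938 km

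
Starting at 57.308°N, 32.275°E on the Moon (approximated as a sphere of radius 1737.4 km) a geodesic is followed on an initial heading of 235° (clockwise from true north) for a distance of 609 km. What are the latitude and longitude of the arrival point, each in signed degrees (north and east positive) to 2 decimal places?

43.16°, 9.59°

Angular distance δ = d/R = 609/1737.4 = 0.35052 rad; initial bearing θ = 4.1015 rad.
sin φ₂ = sin φ₁ cos δ + cos φ₁ sin δ cos θ = (0.8416)(0.9392) + (0.5401)(0.3434)(-0.5736) = 0.6840, so φ₂ = 43.16°.
Δλ = atan2(sin θ sin δ cos φ₁, cos δ − sin φ₁ sin φ₂) = atan2(-0.1519, 0.3635) = -22.682°.
λ₂ = 32.275° − 22.682° = 9.59°.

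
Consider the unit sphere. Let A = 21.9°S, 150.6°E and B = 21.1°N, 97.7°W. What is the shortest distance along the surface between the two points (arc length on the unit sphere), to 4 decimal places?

In radians: φ₁ = -0.3822, φ₂ = 0.3683, Δλ = 111.700° = 1.9495 rad.
cos c = sin φ₁ sin φ₂ + cos φ₁ cos φ₂ cos Δλ = (-0.3730)(0.3600) + (0.9278)(0.9330)(-0.3697) = -0.45434,
so c = arccos(-0.45434) = 2.04242 rad.
On the unit sphere the arc length equals the central angle: 2.0424.

2.0424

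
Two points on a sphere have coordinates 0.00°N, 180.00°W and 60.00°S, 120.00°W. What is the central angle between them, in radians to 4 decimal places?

1.3181 rad

With latitudes φ₁ = 0.000°, φ₂ = -60.000° and longitude difference Δλ = 60.000°:
Haversine: a = sin²(Δφ/2) + cos φ₁ cos φ₂ sin²(Δλ/2) = 0.2500 + (1.0000)(0.5000)(0.2500) = 0.37500.
Central angle c = 2·arcsin(√a) = 1.31812 rad.
So the angular separation is 1.3181 rad.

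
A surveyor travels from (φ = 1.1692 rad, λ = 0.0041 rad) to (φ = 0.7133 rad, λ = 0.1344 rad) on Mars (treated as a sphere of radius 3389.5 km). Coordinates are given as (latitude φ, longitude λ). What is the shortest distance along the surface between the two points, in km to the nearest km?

1564 km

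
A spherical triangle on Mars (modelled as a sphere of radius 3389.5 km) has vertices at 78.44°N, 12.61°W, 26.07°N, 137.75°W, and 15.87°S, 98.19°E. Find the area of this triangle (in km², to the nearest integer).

Side lengths (central angles): a = 2.2194, b = 1.9138, c = 1.2377 rad; semiperimeter s = 2.6855.
By l'Huilier's theorem, tan(E/4) = √[tan(s/2) tan((s−a)/2) tan((s−b)/2) tan((s−c)/2)], giving spherical excess E = 2.1792 rad.
Area = E·R² = 2.1792 × (3389.5)² ≈ 25035710 km².

25035710 km²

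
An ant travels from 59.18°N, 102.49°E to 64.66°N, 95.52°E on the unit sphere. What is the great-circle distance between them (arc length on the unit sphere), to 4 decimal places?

0.1113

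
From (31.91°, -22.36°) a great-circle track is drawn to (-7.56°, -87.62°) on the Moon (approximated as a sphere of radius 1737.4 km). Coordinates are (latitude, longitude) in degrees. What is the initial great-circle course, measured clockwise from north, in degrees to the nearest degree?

250°

With φ₁ = 0.5569, φ₂ = -0.1319, Δλ = -1.1390 rad, the forward-azimuth formula gives
θ = atan2( sin Δλ cos φ₂ , cos φ₁ sin φ₂ − sin φ₁ cos φ₂ cos Δλ ) = atan2(-0.9003, -0.3310) = -110.18°.
Adding 360° brings this into [0°, 360°): 250°.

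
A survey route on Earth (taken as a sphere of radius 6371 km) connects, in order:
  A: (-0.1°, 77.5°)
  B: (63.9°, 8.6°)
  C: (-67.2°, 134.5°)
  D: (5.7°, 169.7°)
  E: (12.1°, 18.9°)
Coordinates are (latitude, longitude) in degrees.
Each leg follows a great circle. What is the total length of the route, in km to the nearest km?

51384 km

Leg A→B: central angle 1.4133 rad, distance 9004.4 km.
Leg B→C: central angle 2.7593 rad, distance 17579.7 km.
Leg C→D: central angle 1.3454 rad, distance 8571.3 km.
Leg D→E: central angle 2.5472 rad, distance 16228.2 km.
Total: 9004.4 + 17579.7 + 8571.3 + 16228.2 ≈ 51384 km.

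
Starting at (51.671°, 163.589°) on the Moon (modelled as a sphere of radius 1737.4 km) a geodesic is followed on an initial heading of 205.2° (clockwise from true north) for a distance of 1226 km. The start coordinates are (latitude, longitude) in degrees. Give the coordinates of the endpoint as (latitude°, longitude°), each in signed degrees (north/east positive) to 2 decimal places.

13.49°, 147.09°

Angular distance δ = d/R = 1226/1737.4 = 0.70565 rad; initial bearing θ = 3.5814 rad.
sin φ₂ = sin φ₁ cos δ + cos φ₁ sin δ cos θ = (0.7845)(0.7612) + (0.6202)(0.6485)(-0.9048) = 0.2332, so φ₂ = 13.49°.
Δλ = atan2(sin θ sin δ cos φ₁, cos δ − sin φ₁ sin φ₂) = atan2(-0.1712, 0.5783) = -16.497°.
λ₂ = 163.589° − 16.497° = 147.09°.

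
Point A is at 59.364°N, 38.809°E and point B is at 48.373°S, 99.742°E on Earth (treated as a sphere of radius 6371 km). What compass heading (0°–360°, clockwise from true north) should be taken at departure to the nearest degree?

139°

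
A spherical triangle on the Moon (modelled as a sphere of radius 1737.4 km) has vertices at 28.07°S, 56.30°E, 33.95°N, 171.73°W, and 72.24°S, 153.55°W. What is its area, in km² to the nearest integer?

Side lengths (central angles): a = 1.8665, b = 1.3544, c = 2.4223 rad; semiperimeter s = 2.8216.
By l'Huilier's theorem, tan(E/4) = √[tan(s/2) tan((s−a)/2) tan((s−b)/2) tan((s−c)/2)], giving spherical excess E = 2.6118 rad.
Area = E·R² = 2.6118 × (1737.4)² ≈ 7883958 km².

7883958 km²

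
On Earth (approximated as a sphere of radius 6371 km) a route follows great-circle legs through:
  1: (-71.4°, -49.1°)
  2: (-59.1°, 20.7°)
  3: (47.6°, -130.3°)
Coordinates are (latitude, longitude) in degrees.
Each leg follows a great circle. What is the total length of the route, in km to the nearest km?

Leg 1→2: central angle 0.5160 rad, distance 3287.4 km.
Leg 2→3: central angle 2.7833 rad, distance 17732.6 km.
Total: 3287.4 + 17732.6 ≈ 21020 km.

21020 km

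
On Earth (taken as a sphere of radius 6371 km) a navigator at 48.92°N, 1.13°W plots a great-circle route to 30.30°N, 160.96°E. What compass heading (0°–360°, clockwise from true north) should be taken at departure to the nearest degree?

Δλ = 162.090° = 2.8290 rad.
y = sin Δλ · cos φ₂ = (0.3075)(0.8634) = 0.2655
x = cos φ₁ sin φ₂ − sin φ₁ cos φ₂ cos Δλ = (0.6571)(0.5045) − (0.7538)(0.8634)(-0.9515) = 0.9508
θ = atan2(y, x) = 15.60°, so the bearing is 16°.

16°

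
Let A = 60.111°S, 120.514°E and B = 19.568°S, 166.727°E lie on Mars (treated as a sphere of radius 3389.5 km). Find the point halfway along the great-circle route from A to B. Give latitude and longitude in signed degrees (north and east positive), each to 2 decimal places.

Central angle δ = 0.9080 rad. Interpolating on the sphere with fraction f = 0.5:
P = [sin((1−f)δ)·A + sin(fδ)·B] / sin δ = 0.5564·A + 0.5564·B in Cartesian coordinates,
giving P = (-0.6510, 0.3592, -0.6687), i.e. latitude -41.97°, longitude 151.11°.

-41.97°, 151.11°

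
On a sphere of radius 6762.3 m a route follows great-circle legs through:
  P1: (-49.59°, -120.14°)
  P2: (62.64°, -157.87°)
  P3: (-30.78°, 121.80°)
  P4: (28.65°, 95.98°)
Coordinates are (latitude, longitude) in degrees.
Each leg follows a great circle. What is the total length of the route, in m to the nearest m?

Leg P1→P2: central angle 2.0271 rad, distance 13707.8 m.
Leg P2→P3: central angle 1.9694 rad, distance 13318.0 m.
Leg P3→P4: central angle 1.1226 rad, distance 7591.5 m.
Total: 13707.8 + 13318.0 + 7591.5 ≈ 34617 m.

34617 m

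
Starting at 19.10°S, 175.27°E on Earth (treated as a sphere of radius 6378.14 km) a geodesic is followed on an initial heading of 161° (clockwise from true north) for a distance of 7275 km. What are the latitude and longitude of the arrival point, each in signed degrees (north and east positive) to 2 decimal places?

Angular distance δ = d/R = 7275/6378.14 = 1.14061 rad; initial bearing θ = 2.8100 rad.
sin φ₂ = sin φ₁ cos δ + cos φ₁ sin δ cos θ = (-0.3272)(0.4170) + (0.9449)(0.9089)(-0.9455) = -0.9485, so φ₂ = -71.54°.
Δλ = atan2(sin θ sin δ cos φ₁, cos δ − sin φ₁ sin φ₂) = atan2(0.2796, 0.1067) = 69.120°.
λ₂ = 175.270° + 69.120° = 244.39° → -115.61° after wrapping to (−180°, 180°].

-71.54°, -115.61°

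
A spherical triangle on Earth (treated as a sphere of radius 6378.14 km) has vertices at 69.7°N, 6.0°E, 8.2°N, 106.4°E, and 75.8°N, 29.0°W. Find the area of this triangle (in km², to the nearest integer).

7024369 km²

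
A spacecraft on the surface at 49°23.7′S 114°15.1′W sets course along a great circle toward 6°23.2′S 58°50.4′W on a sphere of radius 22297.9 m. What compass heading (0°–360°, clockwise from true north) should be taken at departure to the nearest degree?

66°

With φ₁ = -0.8621, φ₂ = -0.1115, Δλ = 0.9671 rad, the forward-azimuth formula gives
θ = atan2( sin Δλ cos φ₂ , cos φ₁ sin φ₂ − sin φ₁ cos φ₂ cos Δλ ) = atan2(0.8181, 0.3559) = 66.49°.
So the initial bearing is 66°.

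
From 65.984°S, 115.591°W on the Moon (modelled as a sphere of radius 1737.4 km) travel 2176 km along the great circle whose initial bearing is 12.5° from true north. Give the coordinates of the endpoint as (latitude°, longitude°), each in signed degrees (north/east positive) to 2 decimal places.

5.25°, -103.68°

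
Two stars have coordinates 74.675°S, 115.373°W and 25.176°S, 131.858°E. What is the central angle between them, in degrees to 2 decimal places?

71.48°

With latitudes φ₁ = -74.675°, φ₂ = -25.176° and longitude difference Δλ = -112.769°:
cos c = sin φ₁ sin φ₂ + cos φ₁ cos φ₂ cos Δλ = (-0.9644)(-0.4254) + (0.2643)(0.9050)(-0.3870) = 0.31770,
so c = arccos(0.31770) = 1.24749 rad.
So the angular separation is 71.48°.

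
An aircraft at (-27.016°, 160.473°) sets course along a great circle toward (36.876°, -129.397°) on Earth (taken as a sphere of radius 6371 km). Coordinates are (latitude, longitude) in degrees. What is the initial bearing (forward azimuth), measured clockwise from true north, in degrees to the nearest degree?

49°

Δλ = 70.130° = 1.2240 rad.
y = sin Δλ · cos φ₂ = (0.9405)(0.7999) = 0.7523
x = cos φ₁ sin φ₂ − sin φ₁ cos φ₂ cos Δλ = (0.8909)(0.6001) − (-0.4542)(0.7999)(0.3399) = 0.6581
θ = atan2(y, x) = 48.82°, so the bearing is 49°.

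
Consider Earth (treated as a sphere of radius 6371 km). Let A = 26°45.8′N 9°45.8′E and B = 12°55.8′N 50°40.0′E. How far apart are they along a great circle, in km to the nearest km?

4522 km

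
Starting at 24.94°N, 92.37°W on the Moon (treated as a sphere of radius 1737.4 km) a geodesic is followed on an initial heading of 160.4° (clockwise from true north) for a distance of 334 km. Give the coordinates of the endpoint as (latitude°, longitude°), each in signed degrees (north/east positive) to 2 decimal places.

14.52°, -88.57°

Angular distance δ = d/R = 334/1737.4 = 0.19224 rad; initial bearing θ = 2.7995 rad.
sin φ₂ = sin φ₁ cos δ + cos φ₁ sin δ cos θ = (0.4217)(0.9816) + (0.9067)(0.1911)(-0.9421) = 0.2507, so φ₂ = 14.52°.
Δλ = atan2(sin θ sin δ cos φ₁, cos δ − sin φ₁ sin φ₂) = atan2(0.0581, 0.8759) = 3.796°.
λ₂ = -92.370° + 3.796° = -88.57°.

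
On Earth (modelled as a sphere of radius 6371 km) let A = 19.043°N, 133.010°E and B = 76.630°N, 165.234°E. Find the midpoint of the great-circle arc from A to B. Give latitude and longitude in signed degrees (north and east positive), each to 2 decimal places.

The central angle between A and B is δ = 1.0445 rad.
With f = 0.5, the slerp weights are sin((1−f)δ)/sin δ = 0.5769 and sin(fδ)/sin δ = 0.5769.
Weighted sum of the unit vectors: (0.5769)·(-0.6448,0.6912,0.3263) + (0.5769)·(-0.2236,0.0589,0.9729) = (-0.5010, 0.4328, 0.7495).
Converting back: φ = atan2(z, √(x²+y²)) = 48.55°, λ = atan2(y, x) = 139.18°.

48.55°, 139.18°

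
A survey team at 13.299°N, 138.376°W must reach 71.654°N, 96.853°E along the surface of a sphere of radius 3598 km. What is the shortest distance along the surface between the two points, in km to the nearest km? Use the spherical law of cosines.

Let φ₁ = 0.2321 rad, φ₂ = 1.2506 rad, and Δλ = -2.1777 rad.
cos c = sin φ₁ sin φ₂ + cos φ₁ cos φ₂ cos Δλ = (0.2300)(0.9492) + (0.9732)(0.3148)(-0.5703) = 0.04365,
so c = arccos(0.04365) = 1.52713 rad.
Distance = R·c = 3598 × 1.5271 ≈ 5495 km.

5495 km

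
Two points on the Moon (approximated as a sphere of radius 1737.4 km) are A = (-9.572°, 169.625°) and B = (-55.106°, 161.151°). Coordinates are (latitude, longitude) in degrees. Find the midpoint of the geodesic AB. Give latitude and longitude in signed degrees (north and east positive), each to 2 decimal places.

The central angle between A and B is δ = 0.8033 rad.
With f = 0.5, the slerp weights are sin((1−f)δ)/sin δ = 0.5432 and sin(fδ)/sin δ = 0.5432.
Weighted sum of the unit vectors: (0.5432)·(-0.9700,0.1776,-0.1663) + (0.5432)·(-0.5414,0.1848,-0.8202) = (-0.8210, 0.1969, -0.5359).
Converting back: φ = atan2(z, √(x²+y²)) = -32.40°, λ = atan2(y, x) = 166.52°.

-32.40°, 166.52°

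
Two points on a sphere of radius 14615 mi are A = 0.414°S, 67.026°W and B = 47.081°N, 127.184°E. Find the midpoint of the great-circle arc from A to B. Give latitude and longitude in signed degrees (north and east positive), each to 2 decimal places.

62.42°, -93.22°

Central angle δ = 2.2988 rad. Interpolating on the sphere with fraction f = 0.5:
P = [sin((1−f)δ)·A + sin(fδ)·B] / sin δ = 1.2224·A + 1.2224·B in Cartesian coordinates,
giving P = (-0.0260, -0.4622, 0.8864), i.e. latitude 62.42°, longitude -93.22°.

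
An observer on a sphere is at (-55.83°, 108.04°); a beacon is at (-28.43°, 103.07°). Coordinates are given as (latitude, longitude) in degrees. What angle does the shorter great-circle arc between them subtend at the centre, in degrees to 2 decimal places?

27.63°

In radians: φ₁ = -0.9744, φ₂ = -0.4962, Δλ = -4.970° = -0.0867 rad.
Haversine: a = sin²(Δφ/2) + cos φ₁ cos φ₂ sin²(Δλ/2) = 0.0561 + (0.5617)(0.8794)(0.0019) = 0.05702.
Central angle c = 2·arcsin(√a) = 0.48224 rad.
So the angular separation is 27.63°.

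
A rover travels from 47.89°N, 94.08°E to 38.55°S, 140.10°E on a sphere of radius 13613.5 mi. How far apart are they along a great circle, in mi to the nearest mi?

Let φ₁ = 0.8358 rad, φ₂ = -0.6728 rad, and Δλ = 0.8032 rad.
cos c = sin φ₁ sin φ₂ + cos φ₁ cos φ₂ cos Δλ = (0.7419)(-0.6232) + (0.6706)(0.7821)(0.6944) = -0.09816,
so c = arccos(-0.09816) = 1.66912 rad.
Distance = R·c = 13613.5 × 1.6691 ≈ 22723 mi.

22723 mi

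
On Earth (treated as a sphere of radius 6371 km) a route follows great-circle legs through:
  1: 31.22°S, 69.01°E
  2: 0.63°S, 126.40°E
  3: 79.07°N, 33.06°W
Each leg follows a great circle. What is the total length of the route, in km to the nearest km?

Leg 1→2: central angle 1.0854 rad, distance 6915.2 km.
Leg 2→3: central angle 1.7603 rad, distance 11214.7 km.
Total: 6915.2 + 11214.7 ≈ 18130 km.

18130 km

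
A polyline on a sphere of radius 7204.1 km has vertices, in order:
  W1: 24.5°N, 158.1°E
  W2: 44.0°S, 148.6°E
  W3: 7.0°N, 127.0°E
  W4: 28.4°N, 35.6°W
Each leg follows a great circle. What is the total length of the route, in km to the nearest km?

33254 km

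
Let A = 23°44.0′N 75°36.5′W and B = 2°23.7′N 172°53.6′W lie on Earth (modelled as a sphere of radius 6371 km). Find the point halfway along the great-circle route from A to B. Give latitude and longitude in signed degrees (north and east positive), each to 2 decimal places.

19.33°, -127.09°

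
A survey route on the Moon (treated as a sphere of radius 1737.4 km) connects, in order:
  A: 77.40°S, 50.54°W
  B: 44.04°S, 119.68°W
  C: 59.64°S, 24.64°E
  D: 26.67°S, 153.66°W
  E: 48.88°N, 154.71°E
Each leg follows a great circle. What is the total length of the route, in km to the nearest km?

Leg A→B: central angle 0.7462 rad, distance 1296.5 km.
Leg B→C: central angle 1.2612 rad, distance 2191.2 km.
Leg C→D: central angle 1.6350 rad, distance 2840.6 km.
Leg D→E: central angle 1.5441 rad, distance 2682.8 km.
Total: 1296.5 + 2191.2 + 2840.6 + 2682.8 ≈ 9011 km.

9011 km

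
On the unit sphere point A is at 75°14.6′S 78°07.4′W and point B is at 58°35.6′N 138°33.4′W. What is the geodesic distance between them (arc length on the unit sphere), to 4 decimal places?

2.4339

Let φ₁ = -1.3132 rad, φ₂ = 1.0226 rad, and Δλ = -1.0548 rad.
cos c = sin φ₁ sin φ₂ + cos φ₁ cos φ₂ cos Δλ = (-0.9670)(0.8535) + (0.2547)(0.5211)(0.4934) = -0.75984,
so c = arccos(-0.75984) = 2.43387 rad.
On the unit sphere the arc length equals the central angle: 2.4339.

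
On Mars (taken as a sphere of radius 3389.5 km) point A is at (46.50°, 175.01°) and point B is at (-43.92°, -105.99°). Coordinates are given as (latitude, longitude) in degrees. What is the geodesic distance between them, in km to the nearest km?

6751 km

Let φ₁ = 0.8116 rad, φ₂ = -0.7665 rad, and Δλ = 1.3788 rad.
cos c = sin φ₁ sin φ₂ + cos φ₁ cos φ₂ cos Δλ = (0.7254)(-0.6937) + (0.6884)(0.7203)(0.1908) = -0.40855,
so c = arccos(-0.40855) = 1.99166 rad.
Distance = R·c = 3389.5 × 1.9917 ≈ 6751 km.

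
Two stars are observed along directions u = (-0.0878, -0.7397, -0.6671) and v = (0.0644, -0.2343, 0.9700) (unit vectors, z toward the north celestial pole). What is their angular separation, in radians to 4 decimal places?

u·v = -0.4794; |u| = 0.9999, |v| = 1.0000.
cos θ = (u·v)/(|u||v|) = -0.4795, so θ = 2.0708 rad.

2.0708 rad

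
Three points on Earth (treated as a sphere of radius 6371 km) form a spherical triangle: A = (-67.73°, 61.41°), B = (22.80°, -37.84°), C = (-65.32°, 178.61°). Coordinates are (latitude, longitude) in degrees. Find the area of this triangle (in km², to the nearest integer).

Side lengths (central angles): a = 2.2939, b = 0.6942, c = 1.9985 rad; semiperimeter s = 2.4933.
By l'Huilier's theorem, tan(E/4) = √[tan(s/2) tan((s−a)/2) tan((s−b)/2) tan((s−c)/2)], giving spherical excess E = 1.1940 rad.
Area = E·R² = 1.1940 × (6371)² ≈ 48464574 km².

48464574 km²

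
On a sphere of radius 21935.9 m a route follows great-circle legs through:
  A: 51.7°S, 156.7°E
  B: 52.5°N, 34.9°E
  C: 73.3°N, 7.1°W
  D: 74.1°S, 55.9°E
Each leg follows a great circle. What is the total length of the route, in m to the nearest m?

Leg A→B: central angle 2.5347 rad, distance 55600.9 m.
Leg B→C: central angle 0.4737 rad, distance 10390.7 m.
Leg C→D: central angle 2.6582 rad, distance 58310.7 m.
Total: 55600.9 + 10390.7 + 58310.7 ≈ 124302 m.

124302 m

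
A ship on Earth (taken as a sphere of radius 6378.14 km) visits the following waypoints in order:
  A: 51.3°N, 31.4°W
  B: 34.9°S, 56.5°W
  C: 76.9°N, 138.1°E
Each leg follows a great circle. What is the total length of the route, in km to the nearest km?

25210 km

Leg A→B: central angle 1.5529 rad, distance 9904.9 km.
Leg B→C: central angle 2.3996 rad, distance 15305.2 km.
Total: 9904.9 + 15305.2 ≈ 25210 km.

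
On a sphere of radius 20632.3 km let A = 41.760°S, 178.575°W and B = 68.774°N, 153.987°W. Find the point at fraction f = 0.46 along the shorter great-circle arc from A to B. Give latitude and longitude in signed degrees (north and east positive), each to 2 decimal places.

9.33°, -171.17°

The central angle between A and B is δ = 1.9555 rad.
With f = 0.46, the slerp weights are sin((1−f)δ)/sin δ = 0.9390 and sin(fδ)/sin δ = 0.8448.
Weighted sum of the unit vectors: (0.9390)·(-0.7457,-0.0186,-0.6660) + (0.8448)·(-0.3254,-0.1588,0.9322) = (-0.9751, -0.1516, 0.1621).
Converting back: φ = atan2(z, √(x²+y²)) = 9.33°, λ = atan2(y, x) = -171.17°.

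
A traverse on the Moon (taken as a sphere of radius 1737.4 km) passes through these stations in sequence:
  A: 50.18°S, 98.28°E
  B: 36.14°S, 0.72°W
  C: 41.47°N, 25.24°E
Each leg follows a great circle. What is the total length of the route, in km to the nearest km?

4528 km

Leg A→B: central angle 1.1896 rad, distance 2066.7 km.
Leg B→C: central angle 1.4167 rad, distance 2461.3 km.
Total: 2066.7 + 2461.3 ≈ 4528 km.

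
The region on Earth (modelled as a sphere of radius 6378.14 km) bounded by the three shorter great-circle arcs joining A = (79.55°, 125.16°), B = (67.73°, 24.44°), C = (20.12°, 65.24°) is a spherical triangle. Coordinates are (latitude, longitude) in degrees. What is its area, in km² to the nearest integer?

Side lengths (central angles): a = 0.9426, b = 1.1333, c = 0.4572 rad; semiperimeter s = 1.2666.
By l'Huilier's theorem, tan(E/4) = √[tan(s/2) tan((s−a)/2) tan((s−b)/2) tan((s−c)/2)], giving spherical excess E = 0.2340 rad.
Area = E·R² = 0.2340 × (6378.14)² ≈ 9517563 km².

9517563 km²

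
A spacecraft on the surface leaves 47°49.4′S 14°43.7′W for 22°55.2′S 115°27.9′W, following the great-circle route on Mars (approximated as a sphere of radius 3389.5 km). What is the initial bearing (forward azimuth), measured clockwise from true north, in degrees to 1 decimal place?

246.8°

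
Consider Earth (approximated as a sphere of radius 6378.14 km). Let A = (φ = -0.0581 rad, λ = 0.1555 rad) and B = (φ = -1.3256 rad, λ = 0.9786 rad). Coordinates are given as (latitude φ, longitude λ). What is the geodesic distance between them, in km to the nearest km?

Let φ₁ = -0.0581 rad, φ₂ = -1.3256 rad, and Δλ = 0.8231 rad.
cos c = sin φ₁ sin φ₂ + cos φ₁ cos φ₂ cos Δλ = (-0.0581)(-0.9701) + (0.9983)(0.2427)(0.6800) = 0.22111,
so c = arccos(0.22111) = 1.34785 rad.
Distance = R·c = 6378.14 × 1.3478 ≈ 8597 km.

8597 km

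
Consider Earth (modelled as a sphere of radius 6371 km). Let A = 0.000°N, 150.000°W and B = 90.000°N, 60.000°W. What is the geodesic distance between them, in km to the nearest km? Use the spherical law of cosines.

10008 km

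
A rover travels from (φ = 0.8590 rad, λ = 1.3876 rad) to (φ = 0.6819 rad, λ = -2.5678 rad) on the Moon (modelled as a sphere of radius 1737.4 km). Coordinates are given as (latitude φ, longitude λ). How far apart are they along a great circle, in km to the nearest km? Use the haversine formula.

In radians: φ₁ = 0.8590, φ₂ = 0.6819, Δλ = 133.372° = 2.3278 rad.
Haversine: a = sin²(Δφ/2) + cos φ₁ cos φ₂ sin²(Δλ/2) = 0.0078 + (0.6532)(0.7764)(0.8434) = 0.43551.
Central angle c = 2·arcsin(√a) = 1.44146 rad.
Distance = R·c = 1737.4 × 1.4415 ≈ 2504 km.

2504 km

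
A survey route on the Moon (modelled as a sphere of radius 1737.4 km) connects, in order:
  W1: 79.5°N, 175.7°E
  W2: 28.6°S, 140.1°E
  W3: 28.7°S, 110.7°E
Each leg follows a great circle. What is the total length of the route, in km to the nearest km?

Leg W1→W2: central angle 1.9183 rad, distance 3332.9 km.
Leg W2→W3: central angle 0.4491 rad, distance 780.3 km.
Total: 3332.9 + 780.3 ≈ 4113 km.

4113 km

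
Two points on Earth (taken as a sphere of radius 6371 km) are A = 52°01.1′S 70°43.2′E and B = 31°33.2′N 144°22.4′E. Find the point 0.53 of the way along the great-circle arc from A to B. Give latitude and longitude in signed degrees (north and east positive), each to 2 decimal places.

The central angle between A and B is δ = 1.8389 rad.
With f = 0.53, the slerp weights are sin((1−f)δ)/sin δ = 0.7888 and sin(fδ)/sin δ = 0.8581.
Weighted sum of the unit vectors: (0.7888)·(0.2032,0.5809,-0.7882) + (0.8581)·(-0.6927,0.4964,0.5233) = (-0.4341, 0.8842, -0.1727).
Converting back: φ = atan2(z, √(x²+y²)) = -9.94°, λ = atan2(y, x) = 116.15°.

-9.94°, 116.15°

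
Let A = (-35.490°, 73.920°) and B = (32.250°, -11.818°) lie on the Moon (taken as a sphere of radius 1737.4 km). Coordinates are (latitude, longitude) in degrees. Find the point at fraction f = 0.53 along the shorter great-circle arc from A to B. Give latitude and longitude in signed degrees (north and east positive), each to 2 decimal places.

0.01°, 27.80°

Central angle δ = 1.8324 rad. Interpolating on the sphere with fraction f = 0.53:
P = [sin((1−f)δ)·A + sin(fδ)·B] / sin δ = 0.7854·A + 0.8546·B in Cartesian coordinates,
giving P = (0.8846, 0.4664, 0.0001), i.e. latitude 0.01°, longitude 27.80°.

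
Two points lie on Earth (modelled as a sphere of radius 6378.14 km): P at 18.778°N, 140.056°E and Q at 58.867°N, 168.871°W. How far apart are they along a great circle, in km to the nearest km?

In radians: φ₁ = 0.3277, φ₂ = 1.0274, Δλ = 51.073° = 0.8914 rad.
Haversine: a = sin²(Δφ/2) + cos φ₁ cos φ₂ sin²(Δλ/2) = 0.1175 + (0.9468)(0.5170)(0.1858) = 0.20845.
Central angle c = 2·arcsin(√a) = 0.94824 rad.
Distance = R·c = 6378.14 × 0.9482 ≈ 6048 km.

6048 km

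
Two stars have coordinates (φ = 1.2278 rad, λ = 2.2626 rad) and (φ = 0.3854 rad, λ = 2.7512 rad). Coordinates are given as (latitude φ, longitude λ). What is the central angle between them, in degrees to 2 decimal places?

51.01°

Let φ₁ = 1.2278 rad, φ₂ = 0.3854 rad, and Δλ = 0.4886 rad.
cos c = sin φ₁ sin φ₂ + cos φ₁ cos φ₂ cos Δλ = (0.9418)(0.3759) + (0.3363)(0.9266)(0.8830) = 0.62921,
so c = arccos(0.62921) = 0.89026 rad.
So the angular separation is 51.01°.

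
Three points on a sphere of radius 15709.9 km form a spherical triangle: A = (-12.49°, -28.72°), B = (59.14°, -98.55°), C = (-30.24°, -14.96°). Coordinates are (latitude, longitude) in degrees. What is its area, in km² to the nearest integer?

9891646 km²

Side lengths (central angles): a = 1.9637, b = 0.3813, c = 1.5838 rad; semiperimeter s = 1.9644.
By l'Huilier's theorem, tan(E/4) = √[tan(s/2) tan((s−a)/2) tan((s−b)/2) tan((s−c)/2)], giving spherical excess E = 0.0401 rad.
Area = E·R² = 0.0401 × (15709.9)² ≈ 9891646 km².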